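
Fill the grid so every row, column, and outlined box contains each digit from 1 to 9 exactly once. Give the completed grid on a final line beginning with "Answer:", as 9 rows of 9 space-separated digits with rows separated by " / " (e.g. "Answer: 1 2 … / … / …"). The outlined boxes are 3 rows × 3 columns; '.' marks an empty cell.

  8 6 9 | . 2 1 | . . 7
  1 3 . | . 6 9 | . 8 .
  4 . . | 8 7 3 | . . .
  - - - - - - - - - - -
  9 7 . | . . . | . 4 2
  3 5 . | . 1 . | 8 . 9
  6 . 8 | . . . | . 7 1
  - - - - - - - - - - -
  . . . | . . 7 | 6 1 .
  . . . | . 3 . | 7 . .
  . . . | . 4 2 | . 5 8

Step 1. [r3c2∈{2}] r3c2 has the single candidate 2. So r3c2=2.
Step 2. [r6c2∈{4}] r6c2 has the single candidate 4 ⇒ r6c2=4.
Step 3. [r6c6∈{5}] nothing but 5 survives at r6c6. So r6c6=5.
Step 4. [r7c5∈{5,8,9}] in col 5, 5 fits only at r7c5. So r7c5=5.
Step 5. [r3c3∈{5}] nothing but 5 survives at r3c3. So r3c3=5.
Step 6. [r2c9∈{4,5}] across col 9, 5 lands solely at r2c9 ⇒ r2c9=5.
Step 7. [r7c4∈{9}] only 9 remains possible at r7c4. So r7c4=9.
Step 8. [r6c7∈{3}] r6c7's peers cover all but 3, so r6c7=3.
Step 9. [r9c3∈{1,3,6,7}] across row 9, 3 lands solely at r9c3. So r9c3=3.
Step 10. [r9c4∈{1,6}] in row 9, 6 fits only at r9c4. So r9c4=6.
Step 11. [r8c8∈{2,9}] 2 has one home in col 8: r8c8. So r8c8=2.
Step 12. [r9c2∈{1,9}] across row 9, 1 lands solely at r9c2, so r9c2=1.
Step 13. [r2c4∈{4}] only 4 remains possible at r2c4 ⇒ r2c4=4.
Step 14. [r8c9∈{4}] nothing but 4 survives at r8c9. So r8c9=4.
Step 15. [r8c6∈{8}] nothing but 8 survives at r8c6, so r8c6=8.
Step 16. [r5c3∈{2}] r5c3 is down to just 2 ⇒ r5c3=2.
Step 17. [r3c8∈{6,9}] in col 8, 9 fits only at r3c8, so r3c8=9.
Step 18. [r5c6∈{4,6}] across row 5, 4 lands solely at r5c6 ⇒ r5c6=4.
Step 19. [r4c4∈{3}] only 3 remains possible at r4c4 ⇒ r4c4=3.
Step 20. [r9c1∈{7}] r9c1's peers cover all but 7 ⇒ r9c1=7.
Step 21. [r4c6∈{6}] r4c6 has the single candidate 6. So r4c6=6.
Step 22. [r4c7∈{5}] only 5 remains possible at r4c7 ⇒ r4c7=5.
Step 23. [r9c7∈{9}] r9c7 is down to just 9 ⇒ r9c7=9.
Step 24. [r1c8∈{3}] only 3 remains possible at r1c8. So r1c8=3.
Step 25. [r2c7∈{2}] nothing but 2 survives at r2c7, so r2c7=2.
Step 26. [r7c9∈{3}] r7c9's peers cover all but 3, so r7c9=3.
Step 27. [r7c1∈{2}] r7c1's peers cover all but 2 ⇒ r7c1=2.
Step 28. [r3c7∈{1}] only 1 remains possible at r3c7, so r3c7=1.
Step 29. [r7c2∈{8}] only 8 remains possible at r7c2. So r7c2=8.
Step 30. [r7c3∈{4}] r7c3 has the single candidate 4 ⇒ r7c3=4.
Step 31. [r5c8∈{6}] r5c8's peers cover all but 6, so r5c8=6.
Step 32. [r8c2∈{9}] nothing but 9 survives at r8c2, so r8c2=9.
Step 33. [r5c4∈{7}] r5c4's peers cover all but 7, so r5c4=7.
Step 34. [r8c4∈{1}] r8c4 is down to just 1. So r8c4=1.
Step 35. [r1c7∈{4}] r1c7 is down to just 4 ⇒ r1c7=4.
Step 36. [r1c4∈{5}] only 5 remains possible at r1c4, so r1c4=5.
Step 37. [r6c5∈{9}] r6c5 has the single candidate 9, so r6c5=9.
Step 38. [r3c9∈{6}] r3c9 is down to just 6. So r3c9=6.
Step 39. [r8c3∈{6}] r8c3's peers cover all but 6. So r8c3=6.
Step 40. [r4c3∈{1}] r4c3's peers cover all but 1 ⇒ r4c3=1.
Step 41. [r2c3∈{7}] r2c3's peers cover all but 7, so r2c3=7.
Step 42. [r8c1∈{5}] only 5 remains possible at r8c1. So r8c1=5.
Step 43. [r4c5∈{8}] only 8 remains possible at r4c5, so r4c5=8.
Step 44. [r6c4∈{2}] only 2 remains possible at r6c4. So r6c4=2.

Answer: 8 6 9 5 2 1 4 3 7 / 1 3 7 4 6 9 2 8 5 / 4 2 5 8 7 3 1 9 6 / 9 7 1 3 8 6 5 4 2 / 3 5 2 7 1 4 8 6 9 / 6 4 8 2 9 5 3 7 1 / 2 8 4 9 5 7 6 1 3 / 5 9 6 1 3 8 7 2 4 / 7 1 3 6 4 2 9 5 8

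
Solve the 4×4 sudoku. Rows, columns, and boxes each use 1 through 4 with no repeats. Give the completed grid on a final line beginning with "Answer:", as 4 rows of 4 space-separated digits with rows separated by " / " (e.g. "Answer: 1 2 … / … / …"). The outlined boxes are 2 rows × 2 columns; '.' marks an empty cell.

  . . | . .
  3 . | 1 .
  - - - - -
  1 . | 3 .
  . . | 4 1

Step 1. [r1c3∈{2}] nothing but 2 survives at r1c3, so r1c3=2.
Step 2. [r2c2∈{2,4}] row 2 places 2 nowhere but r2c2, so r2c2=2.
Step 3. [r1c1∈{4}] only 4 remains possible at r1c1 ⇒ r1c1=4.
Step 4. [r4c1∈{2}] nothing but 2 survives at r4c1 ⇒ r4c1=2.
Step 5. [r3c4∈{2}] only 2 remains possible at r3c4 ⇒ r3c4=2.
Step 6. [r2c4∈{4}] nothing but 4 survives at r2c4 ⇒ r2c4=4.
Step 7. [r4c2∈{3}] nothing but 3 survives at r4c2 ⇒ r4c2=3.
Step 8. [r3c2∈{4}] only 4 remains possible at r3c2. So r3c2=4.
Step 9. [r1c4∈{3}] nothing but 3 survives at r1c4. So r1c4=3.
Step 10. [r1c2∈{1}] r1c2's peers cover all but 1, so r1c2=1.

Answer: 4 1 2 3 / 3 2 1 4 / 1 4 3 2 / 2 3 4 1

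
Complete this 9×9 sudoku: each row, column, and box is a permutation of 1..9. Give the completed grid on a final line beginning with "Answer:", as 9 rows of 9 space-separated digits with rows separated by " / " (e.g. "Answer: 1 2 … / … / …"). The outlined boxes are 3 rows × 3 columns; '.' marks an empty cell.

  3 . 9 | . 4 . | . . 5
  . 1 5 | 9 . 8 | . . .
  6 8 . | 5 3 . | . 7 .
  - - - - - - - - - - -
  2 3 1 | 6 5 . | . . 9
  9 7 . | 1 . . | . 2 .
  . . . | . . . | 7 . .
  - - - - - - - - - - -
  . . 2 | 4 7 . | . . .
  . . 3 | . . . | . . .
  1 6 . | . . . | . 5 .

Step 1. [r8c5∈{1,2,6,8,9}] in col 5, 1 fits only at r8c5. So r8c5=1.
Step 2. [r3c3∈{4}] r3c3 is down to just 4, so r3c3=4.
Step 3. [r5c5∈{8}] r5c5 has the single candidate 8. So r5c5=8.
Step 4. [r3c7∈{1,2,9}] in row 3, 9 fits only at r3c7. So r3c7=9.
Step 5. [r2c5∈{2,6}] in col 5, 6 fits only at r2c5 ⇒ r2c5=6.
Step 6. [r1c2∈{2}] r1c2's peers cover all but 2, so r1c2=2.
Step 7. [r3c6∈{1,2}] 2 has one home in box 2: r3c6 ⇒ r3c6=2.
Step 8. [r3c9∈{1}] r3c9 is down to just 1 ⇒ r3c9=1.
Step 9. [r6c8∈{1,3,4,6,8}] in row 6, 1 fits only at r6c8, so r6c8=1.
Step 10. [r5c3∈{6}] r5c3's peers cover all but 6, so r5c3=6.
Step 11. [r6c9∈{3,4,6,8}] 6 has one home in row 6: r6c9 ⇒ r6c9=6.
Step 12. [r9c3∈{7,8}] in col 3, 7 fits only at r9c3 ⇒ r9c3=7.
Step 13. [r8c9∈{2,4,7,8}] 7 has one home in row 8: r8c9. So r8c9=7.
Step 14. [r7c7∈{1,3,6,8}] r7c7 is the only open cell in row 7 admitting 1, so r7c7=1.
Step 15. [r4c6∈{4,7}] across row 4, 7 lands solely at r4c6. So r4c6=7.
Step 16. [r5c7∈{3,4,5}] row 5 places 5 nowhere but r5c7, so r5c7=5.
Step 17. [r5c9∈{3,4}] in box 6, 3 fits only at r5c9, so r5c9=3.
Step 18. [r7c9∈{8}] only 8 remains possible at r7c9. So r7c9=8.
Step 19. [r7c1∈{5}] r7c1 has the single candidate 5 ⇒ r7c1=5.
Step 20. [r9c4∈{2,3,8}] across row 9, 8 lands solely at r9c4 ⇒ r9c4=8.
Step 21. [r7c2∈{9}] nothing but 9 survives at r7c2, so r7c2=9.
Step 22. [r8c2∈{4}] only 4 remains possible at r8c2. So r8c2=4.
Step 23. [r8c4∈{2}] nothing but 2 survives at r8c4, so r8c4=2.
Step 24. [r8c7∈{6}] r8c7's peers cover all but 6 ⇒ r8c7=6.
Step 25. [r9c5∈{9}] only 9 remains possible at r9c5, so r9c5=9.
Step 26. [r7c8∈{3}] nothing but 3 survives at r7c8 ⇒ r7c8=3.
Step 27. [r2c8∈{4}] nothing but 4 survives at r2c8, so r2c8=4.
Step 28. [r6c6∈{3,4,9}] r6c6 is the only open cell in row 6 admitting 9, so r6c6=9.
Step 29. [r1c7∈{8}] only 8 remains possible at r1c7, so r1c7=8.
Step 30. [r2c9∈{2}] r2c9 is down to just 2, so r2c9=2.
Step 31. [r6c3∈{8}] r6c3 is down to just 8. So r6c3=8.
Step 32. [r9c7∈{2,4}] r9c7 is the only open cell in row 9 admitting 2, so r9c7=2.
Step 33. [r5c6∈{4}] nothing but 4 survives at r5c6. So r5c6=4.
Step 34. [r6c4∈{3}] r6c4's peers cover all but 3. So r6c4=3.
Step 35. [r1c8∈{6}] r1c8 is down to just 6 ⇒ r1c8=6.
Step 36. [r2c7∈{3}] only 3 remains possible at r2c7 ⇒ r2c7=3.
Step 37. [r4c8∈{8}] nothing but 8 survives at r4c8 ⇒ r4c8=8.
Step 38. [r2c1∈{7}] nothing but 7 survives at r2c1. So r2c1=7.
Step 39. [r8c8∈{9}] only 9 remains possible at r8c8, so r8c8=9.
Step 40. [r4c7∈{4}] r4c7's peers cover all but 4, so r4c7=4.
Step 41. [r6c1∈{4}] r6c1 is down to just 4. So r6c1=4.
Step 42. [r6c5∈{2}] nothing but 2 survives at r6c5, so r6c5=2.
Step 43. [r8c1∈{8}] r8c1 has the single candidate 8. So r8c1=8.
Step 44. [r9c9∈{4}] nothing but 4 survives at r9c9. So r9c9=4.
Step 45. [r1c6∈{1}] r1c6 has the single candidate 1. So r1c6=1.
Step 46. [r1c4∈{7}] r1c4's peers cover all but 7, so r1c4=7.
Step 47. [r6c2∈{5}] nothing but 5 survives at r6c2. So r6c2=5.
Step 48. [r8c6∈{5}] r8c6 is down to just 5 ⇒ r8c6=5.
Step 49. [r9c6∈{3}] r9c6 has the single candidate 3 ⇒ r9c6=3.
Step 50. [r7c6∈{6}] r7c6 is down to just 6, so r7c6=6.

Answer: 3 2 9 7 4 1 8 6 5 / 7 1 5 9 6 8 3 4 2 / 6 8 4 5 3 2 9 7 1 / 2 3 1 6 5 7 4 8 9 / 9 7 6 1 8 4 5 2 3 / 4 5 8 3 2 9 7 1 6 / 5 9 2 4 7 6 1 3 8 / 8 4 3 2 1 5 6 9 7 / 1 6 7 8 9 3 2 5 4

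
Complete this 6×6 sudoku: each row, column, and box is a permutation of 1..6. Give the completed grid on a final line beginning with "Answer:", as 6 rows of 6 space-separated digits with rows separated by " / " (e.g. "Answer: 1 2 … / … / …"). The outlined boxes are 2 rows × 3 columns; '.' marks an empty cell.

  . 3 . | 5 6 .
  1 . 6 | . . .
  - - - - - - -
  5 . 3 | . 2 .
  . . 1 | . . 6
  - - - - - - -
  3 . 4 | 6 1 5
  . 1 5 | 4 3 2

Step 1. [r2c5∈{4}] r2c5 has the single candidate 4 ⇒ r2c5=4.
Step 2. [r3c6∈{1,4}] across col 6, 4 lands solely at r3c6 ⇒ r3c6=4.
Step 3. [r5c2∈{2}] nothing but 2 survives at r5c2, so r5c2=2.
Step 4. [r4c1∈{2,4}] r4c1 is the only open cell in row 4 admitting 2. So r4c1=2.
Step 5. [r2c4∈{2,3}] in row 2, 2 fits only at r2c4, so r2c4=2.
Step 6. [r3c2∈{6}] nothing but 6 survives at r3c2. So r3c2=6.
Step 7. [r1c6∈{1}] nothing but 1 survives at r1c6, so r1c6=1.
Step 8. [r2c6∈{3}] r2c6 has the single candidate 3. So r2c6=3.
Step 9. [r4c5∈{5}] only 5 remains possible at r4c5 ⇒ r4c5=5.
Step 10. [r3c4∈{1}] nothing but 1 survives at r3c4, so r3c4=1.
Step 11. [r1c1∈{4}] only 4 remains possible at r1c1 ⇒ r1c1=4.
Step 12. [r4c4∈{3}] nothing but 3 survives at r4c4, so r4c4=3.
Step 13. [r1c3∈{2}] r1c3 is down to just 2 ⇒ r1c3=2.
Step 14. [r4c2∈{4}] r4c2 is down to just 4 ⇒ r4c2=4.
Step 15. [r6c1∈{6}] r6c1's peers cover all but 6. So r6c1=6.
Step 16. [r2c2∈{5}] r2c2 is down to just 5, so r2c2=5.

Answer: 4 3 2 5 6 1 / 1 5 6 2 4 3 / 5 6 3 1 2 4 / 2 4 1 3 5 6 / 3 2 4 6 1 5 / 6 1 5 4 3 2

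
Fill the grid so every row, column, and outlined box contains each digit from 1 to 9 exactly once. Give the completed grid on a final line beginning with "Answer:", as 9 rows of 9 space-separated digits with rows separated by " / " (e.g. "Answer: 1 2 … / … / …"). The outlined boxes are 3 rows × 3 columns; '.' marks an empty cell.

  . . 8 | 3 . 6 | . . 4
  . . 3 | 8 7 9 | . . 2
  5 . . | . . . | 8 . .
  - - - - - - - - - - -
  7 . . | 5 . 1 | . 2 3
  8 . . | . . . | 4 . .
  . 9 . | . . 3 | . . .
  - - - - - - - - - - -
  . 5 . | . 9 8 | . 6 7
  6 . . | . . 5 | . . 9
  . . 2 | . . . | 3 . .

Step 1. [r3c3∈{1,4,6,7,9}] col 3 places 9 nowhere but r3c3 ⇒ r3c3=9.
Step 2. [r8c3∈{1,4,7}] in col 3, 7 fits only at r8c3 ⇒ r8c3=7.
Step 3. [r1c5∈{1,2,5}] col 5 places 5 nowhere but r1c5 ⇒ r1c5=5.
Step 4. [r8c5∈{1,2,3,4}] across col 5, 3 lands solely at r8c5, so r8c5=3.
Step 5. [r5c4∈{2,6,7,9}] 9 has one home in col 4: r5c4. So r5c4=9.
Step 6. [r5c2∈{1,2,3,6}] row 5 places 3 nowhere but r5c2, so r5c2=3.
Step 7. [r6c1∈{1,2,4}] r6c1 is the only open cell in box 4 admitting 2, so r6c1=2.
Step 8. [r1c1∈{1}] r1c1's peers cover all but 1 ⇒ r1c1=1.
Step 9. [r2c1∈{4}] r2c1 is down to just 4. So r2c1=4.
Step 10. [r2c2∈{6}] r2c2 is down to just 6. So r2c2=6.
Step 11. [r4c2∈{4}] nothing but 4 survives at r4c2. So r4c2=4.
Step 12. [r4c3∈{6}] only 6 remains possible at r4c3, so r4c3=6.
Step 13. [r6c7∈{1,5,6,7}] 6 has one home in col 7: r6c7. So r6c7=6.
Step 14. [r1c7∈{7,9}] r1c7 is the only open cell in col 7 admitting 7. So r1c7=7.
Step 15. [r9c4∈{1,4,6,7}] 6 has one home in col 4: r9c4. So r9c4=6.
Step 16. [r6c4∈{4,7}] in col 4, 7 fits only at r6c4 ⇒ r6c4=7.
Step 17. [r6c5∈{4,8}] r6c5 is the only open cell in row 6 admitting 4 ⇒ r6c5=4.
Step 18. [r9c5∈{1}] r9c5's peers cover all but 1 ⇒ r9c5=1.
Step 19. [r3c4∈{1,2,4}] across col 4, 1 lands solely at r3c4, so r3c4=1.
Step 20. [r8c2∈{1,8}] col 2 places 1 nowhere but r8c2. So r8c2=1.
Step 21. [r8c8∈{4,8}] r8c8 is the only open cell in row 8 admitting 8 ⇒ r8c8=8.
Step 22. [r8c4∈{2,4}] 4 has one home in row 8: r8c4, so r8c4=4.
Step 23. [r9c9∈{5}] r9c9 has the single candidate 5. So r9c9=5.
Step 24. [r5c9∈{1}] nothing but 1 survives at r5c9 ⇒ r5c9=1.
Step 25. [r6c8∈{5}] only 5 remains possible at r6c8, so r6c8=5.
Step 26. [r3c5∈{2}] r3c5's peers cover all but 2 ⇒ r3c5=2.
Step 27. [r7c7∈{1,2}] in row 7, 1 fits only at r7c7, so r7c7=1.
Step 28. [r3c6∈{4}] nothing but 4 survives at r3c6, so r3c6=4.
Step 29. [r5c3∈{5}] r5c3's peers cover all but 5, so r5c3=5.
Step 30. [r5c5∈{6}] nothing but 6 survives at r5c5, so r5c5=6.
Step 31. [r4c5∈{8}] r4c5 is down to just 8 ⇒ r4c5=8.
Step 32. [r5c8∈{7}] r5c8's peers cover all but 7, so r5c8=7.
Step 33. [r2c8∈{1}] only 1 remains possible at r2c8. So r2c8=1.
Step 34. [r6c9∈{8}] r6c9's peers cover all but 8. So r6c9=8.
Step 35. [r9c1∈{9}] r9c1's peers cover all but 9 ⇒ r9c1=9.
Step 36. [r2c7∈{5}] nothing but 5 survives at r2c7. So r2c7=5.
Step 37. [r3c2∈{7}] only 7 remains possible at r3c2. So r3c2=7.
Step 38. [r5c6∈{2}] nothing but 2 survives at r5c6, so r5c6=2.
Step 39. [r7c4∈{2}] r7c4's peers cover all but 2 ⇒ r7c4=2.
Step 40. [r9c2∈{8}] r9c2 has the single candidate 8, so r9c2=8.
Step 41. [r6c3∈{1}] only 1 remains possible at r6c3 ⇒ r6c3=1.
Step 42. [r3c9∈{6}] only 6 remains possible at r3c9, so r3c9=6.
Step 43. [r3c8∈{3}] r3c8 has the single candidate 3. So r3c8=3.
Step 44. [r9c8∈{4}] r9c8 has the single candidate 4. So r9c8=4.
Step 45. [r9c6∈{7}] r9c6's peers cover all but 7 ⇒ r9c6=7.
Step 46. [r1c8∈{9}] r1c8's peers cover all but 9, so r1c8=9.
Step 47. [r7c1∈{3}] r7c1 has the single candidate 3. So r7c1=3.
Step 48. [r1c2∈{2}] r1c2 has the single candidate 2 ⇒ r1c2=2.
Step 49. [r8c7∈{2}] r8c7 has the single candidate 2, so r8c7=2.
Step 50. [r4c7∈{9}] r4c7 is down to just 9 ⇒ r4c7=9.
Step 51. [r7c3∈{4}] only 4 remains possible at r7c3, so r7c3=4.

Answer: 1 2 8 3 5 6 7 9 4 / 4 6 3 8 7 9 5 1 2 / 5 7 9 1 2 4 8 3 6 / 7 4 6 5 8 1 9 2 3 / 8 3 5 9 6 2 4 7 1 / 2 9 1 7 4 3 6 5 8 / 3 5 4 2 9 8 1 6 7 / 6 1 7 4 3 5 2 8 9 / 9 8 2 6 1 7 3 4 5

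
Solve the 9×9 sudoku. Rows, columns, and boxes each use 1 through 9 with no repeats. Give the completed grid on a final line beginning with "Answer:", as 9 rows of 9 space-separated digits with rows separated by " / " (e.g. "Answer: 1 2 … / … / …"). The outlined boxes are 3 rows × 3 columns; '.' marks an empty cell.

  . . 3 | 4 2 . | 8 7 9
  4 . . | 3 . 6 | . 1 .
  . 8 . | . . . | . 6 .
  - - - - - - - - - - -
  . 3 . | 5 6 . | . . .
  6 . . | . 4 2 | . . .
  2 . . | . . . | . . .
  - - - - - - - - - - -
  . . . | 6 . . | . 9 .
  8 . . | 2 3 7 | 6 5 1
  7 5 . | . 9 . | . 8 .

Step 1. [r9c4∈{1}] r9c4 has the single candidate 1. So r9c4=1.
Step 2. [r6c6∈{1,3,8,9}] 3 has one home in col 6: r6c6, so r6c6=3.
Step 3. [r6c8∈{4}] only 4 remains possible at r6c8 ⇒ r6c8=4.
Step 4. [r4c3∈{1,4,7,8,9}] row 4 places 4 nowhere but r4c3, so r4c3=4.
Step 5. [r8c3∈{9}] nothing but 9 survives at r8c3. So r8c3=9.
Step 6. [r2c2∈{2,7,9}] 9 has one home in row 2: r2c2. So r2c2=9.
Step 7. [r7c2∈{1,2,4}] col 2 places 2 nowhere but r7c2 ⇒ r7c2=2.
Step 8. [r2c5∈{5,7,8}] in row 2, 8 fits only at r2c5. So r2c5=8.
Step 9. [r2c3∈{2,5,7}] row 2 places 7 nowhere but r2c3 ⇒ r2c3=7.
Step 10. [r3c3∈{1,2,5}] col 3 places 2 nowhere but r3c3 ⇒ r3c3=2.
Step 11. [r7c6∈{4,5,8}] in row 7, 8 fits only at r7c6 ⇒ r7c6=8.
Step 12. [r4c9∈{2,7,8}] across row 4, 8 lands solely at r4c9 ⇒ r4c9=8.
Step 13. [r4c7∈{1,2,7,9}] in row 4, 7 fits only at r4c7. So r4c7=7.
Step 14. [r7c3∈{1}] r7c3 is down to just 1. So r7c3=1.
Step 15. [r7c1∈{3}] r7c1 is down to just 3 ⇒ r7c1=3.
Step 16. [r7c7∈{4}] r7c7 has the single candidate 4. So r7c7=4.
Step 17. [r3c9∈{3,4,5}] across row 3, 4 lands solely at r3c9. So r3c9=4.
Step 18. [r3c7∈{3,5}] in row 3, 3 fits only at r3c7 ⇒ r3c7=3.
Step 19. [r9c9∈{2,3}] across row 9, 3 lands solely at r9c9. So r9c9=3.
Step 20. [r5c9∈{5}] r5c9 has the single candidate 5 ⇒ r5c9=5.
Step 21. [r4c1∈{1,9}] r4c1 is the only open cell in col 1 admitting 9 ⇒ r4c1=9.
Step 22. [r3c6∈{1,5,9}] across col 6, 9 lands solely at r3c6. So r3c6=9.
Step 23. [r3c4∈{7}] only 7 remains possible at r3c4, so r3c4=7.
Step 24. [r1c6∈{1,5}] 5 has one home in col 6: r1c6. So r1c6=5.
Step 25. [r5c2∈{1,7}] r5c2 is the only open cell in row 5 admitting 7. So r5c2=7.
Step 26. [r6c2∈{1}] r6c2 is down to just 1 ⇒ r6c2=1.
Step 27. [r6c7∈{9}] r6c7's peers cover all but 9. So r6c7=9.
Step 28. [r5c3∈{8}] r5c3 is down to just 8 ⇒ r5c3=8.
Step 29. [r3c5∈{1}] r3c5 has the single candidate 1. So r3c5=1.
Step 30. [r2c9∈{2}] only 2 remains possible at r2c9. So r2c9=2.
Step 31. [r6c4∈{8}] r6c4 is down to just 8, so r6c4=8.
Step 32. [r9c6∈{4}] r9c6 has the single candidate 4 ⇒ r9c6=4.
Step 33. [r7c5∈{5}] r7c5's peers cover all but 5. So r7c5=5.
Step 34. [r6c5∈{7}] r6c5 has the single candidate 7 ⇒ r6c5=7.
Step 35. [r5c8∈{3}] only 3 remains possible at r5c8 ⇒ r5c8=3.
Step 36. [r4c8∈{2}] only 2 remains possible at r4c8, so r4c8=2.
Step 37. [r1c1∈{1}] only 1 remains possible at r1c1. So r1c1=1.
Step 38. [r1c2∈{6}] r1c2 is down to just 6 ⇒ r1c2=6.
Step 39. [r5c7∈{1}] r5c7 has the single candidate 1 ⇒ r5c7=1.
Step 40. [r6c3∈{5}] nothing but 5 survives at r6c3, so r6c3=5.
Step 41. [r6c9∈{6}] only 6 remains possible at r6c9. So r6c9=6.
Step 42. [r9c7∈{2}] r9c7's peers cover all but 2. So r9c7=2.
Step 43. [r4c6∈{1}] r4c6 has the single candidate 1 ⇒ r4c6=1.
Step 44. [r8c2∈{4}] r8c2's peers cover all but 4. So r8c2=4.
Step 45. [r3c1∈{5}] r3c1's peers cover all but 5 ⇒ r3c1=5.
Step 46. [r7c9∈{7}] nothing but 7 survives at r7c9, so r7c9=7.
Step 47. [r5c4∈{9}] r5c4 has the single candidate 9 ⇒ r5c4=9.
Step 48. [r2c7∈{5}] r2c7's peers cover all but 5. So r2c7=5.
Step 49. [r9c3∈{6}] only 6 remains possible at r9c3, so r9c3=6.

Answer: 1 6 3 4 2 5 8 7 9 / 4 9 7 3 8 6 5 1 2 / 5 8 2 7 1 9 3 6 4 / 9 3 4 5 6 1 7 2 8 / 6 7 8 9 4 2 1 3 5 / 2 1 5 8 7 3 9 4 6 / 3 2 1 6 5 8 4 9 7 / 8 4 9 2 3 7 6 5 1 / 7 5 6 1 9 4 2 8 3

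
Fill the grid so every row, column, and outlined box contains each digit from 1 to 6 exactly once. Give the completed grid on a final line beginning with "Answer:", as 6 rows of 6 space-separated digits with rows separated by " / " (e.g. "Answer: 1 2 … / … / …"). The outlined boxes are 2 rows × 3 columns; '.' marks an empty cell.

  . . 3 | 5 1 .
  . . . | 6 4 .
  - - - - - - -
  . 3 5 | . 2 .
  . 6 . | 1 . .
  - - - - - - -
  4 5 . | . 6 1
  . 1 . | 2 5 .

Step 1. [r2c2∈{2}] r2c2 is down to just 2 ⇒ r2c2=2.
Step 2. [r6c6∈{3,4}] r6c6 is the only open cell in row 6 admitting 4, so r6c6=4.
Step 3. [r4c1∈{2}] only 2 remains possible at r4c1 ⇒ r4c1=2.
Step 4. [r1c1∈{6}] r1c1 is down to just 6 ⇒ r1c1=6.
Step 5. [r2c3∈{1}] r2c3 is down to just 1. So r2c3=1.
Step 6. [r4c6∈{3,5}] 5 has one home in row 4: r4c6 ⇒ r4c6=5.
Step 7. [r4c3∈{4}] nothing but 4 survives at r4c3 ⇒ r4c3=4.
Step 8. [r2c6∈{3}] nothing but 3 survives at r2c6. So r2c6=3.
Step 9. [r1c6∈{2}] only 2 remains possible at r1c6, so r1c6=2.
Step 10. [r3c1∈{1}] r3c1 is down to just 1, so r3c1=1.
Step 11. [r6c1∈{3}] nothing but 3 survives at r6c1 ⇒ r6c1=3.
Step 12. [r5c4∈{3}] nothing but 3 survives at r5c4. So r5c4=3.
Step 13. [r5c3∈{2}] nothing but 2 survives at r5c3. So r5c3=2.
Step 14. [r4c5∈{3}] r4c5 is down to just 3 ⇒ r4c5=3.
Step 15. [r6c3∈{6}] r6c3's peers cover all but 6, so r6c3=6.
Step 16. [r3c6∈{6}] r3c6's peers cover all but 6, so r3c6=6.
Step 17. [r2c1∈{5}] r2c1 is down to just 5, so r2c1=5.
Step 18. [r3c4∈{4}] r3c4 has the single candidate 4, so r3c4=4.
Step 19. [r1c2∈{4}] r1c2's peers cover all but 4, so r1c2=4.

Answer: 6 4 3 5 1 2 / 5 2 1 6 4 3 / 1 3 5 4 2 6 / 2 6 4 1 3 5 / 4 5 2 3 6 1 / 3 1 6 2 5 4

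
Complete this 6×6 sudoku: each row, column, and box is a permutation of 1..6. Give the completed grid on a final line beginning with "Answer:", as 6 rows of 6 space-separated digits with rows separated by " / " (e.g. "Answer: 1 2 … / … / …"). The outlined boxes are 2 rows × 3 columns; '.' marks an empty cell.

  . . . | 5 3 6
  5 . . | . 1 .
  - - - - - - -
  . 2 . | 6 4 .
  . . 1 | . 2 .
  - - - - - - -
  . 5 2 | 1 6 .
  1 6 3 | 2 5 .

Step 1. [r1c3∈{4}] r1c3 has the single candidate 4 ⇒ r1c3=4.
Step 2. [r4c4∈{3}] r4c4's peers cover all but 3 ⇒ r4c4=3.
Step 3. [r6c6∈{4}] r6c6 is down to just 4. So r6c6=4.
Step 4. [r4c2∈{4}] r4c2 has the single candidate 4 ⇒ r4c2=4.
Step 5. [r3c3∈{5}] only 5 remains possible at r3c3. So r3c3=5.
Step 6. [r4c1∈{6}] r4c1 has the single candidate 6, so r4c1=6.
Step 7. [r5c1∈{4}] only 4 remains possible at r5c1, so r5c1=4.
Step 8. [r1c1∈{2}] r1c1 has the single candidate 2 ⇒ r1c1=2.
Step 9. [r3c1∈{3}] only 3 remains possible at r3c1 ⇒ r3c1=3.
Step 10. [r1c2∈{1}] r1c2 is down to just 1 ⇒ r1c2=1.
Step 11. [r2c4∈{4}] r2c4's peers cover all but 4, so r2c4=4.
Step 12. [r4c6∈{5}] only 5 remains possible at r4c6, so r4c6=5.
Step 13. [r3c6∈{1}] nothing but 1 survives at r3c6. So r3c6=1.
Step 14. [r2c2∈{3}] r2c2 is down to just 3 ⇒ r2c2=3.
Step 15. [r5c6∈{3}] nothing but 3 survives at r5c6. So r5c6=3.
Step 16. [r2c3∈{6}] r2c3's peers cover all but 6, so r2c3=6.
Step 17. [r2c6∈{2}] r2c6's peers cover all but 2 ⇒ r2c6=2.

Answer: 2 1 4 5 3 6 / 5 3 6 4 1 2 / 3 2 5 6 4 1 / 6 4 1 3 2 5 / 4 5 2 1 6 3 / 1 6 3 2 5 4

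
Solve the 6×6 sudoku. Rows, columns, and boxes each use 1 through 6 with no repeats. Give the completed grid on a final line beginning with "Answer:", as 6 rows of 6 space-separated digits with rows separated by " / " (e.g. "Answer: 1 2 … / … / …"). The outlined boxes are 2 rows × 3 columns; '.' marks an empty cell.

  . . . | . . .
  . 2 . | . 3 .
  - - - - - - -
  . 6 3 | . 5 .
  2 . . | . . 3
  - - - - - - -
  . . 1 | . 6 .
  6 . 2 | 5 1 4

Step 1. [r4c5∈{4}] r4c5's peers cover all but 4. So r4c5=4.
Step 2. [r3c1∈{1,4}] across row 3, 4 lands solely at r3c1, so r3c1=4.
Step 3. [r5c2∈{3,4,5}] r5c2 is the only open cell in row 5 admitting 4, so r5c2=4.
Step 4. [r4c3∈{5}] nothing but 5 survives at r4c3, so r4c3=5.
Step 5. [r1c2∈{1,3,5}] col 2 places 5 nowhere but r1c2. So r1c2=5.
Step 6. [r2c1∈{1}] nothing but 1 survives at r2c1 ⇒ r2c1=1.
Step 7. [r5c6∈{2}] r5c6 has the single candidate 2, so r5c6=2.
Step 8. [r3c6∈{1}] r3c6 has the single candidate 1, so r3c6=1.
Step 9. [r1c6∈{6}] nothing but 6 survives at r1c6 ⇒ r1c6=6.
Step 10. [r1c3∈{4}] r1c3's peers cover all but 4 ⇒ r1c3=4.
Step 11. [r1c4∈{1,2}] row 1 places 1 nowhere but r1c4 ⇒ r1c4=1.
Step 12. [r1c1∈{3}] r1c1 is down to just 3 ⇒ r1c1=3.
Step 13. [r6c2∈{3}] r6c2 is down to just 3, so r6c2=3.
Step 14. [r4c4∈{6}] nothing but 6 survives at r4c4 ⇒ r4c4=6.
Step 15. [r2c4∈{4}] nothing but 4 survives at r2c4 ⇒ r2c4=4.
Step 16. [r4c2∈{1}] only 1 remains possible at r4c2, so r4c2=1.
Step 17. [r5c4∈{3}] only 3 remains possible at r5c4 ⇒ r5c4=3.
Step 18. [r5c1∈{5}] r5c1 is down to just 5. So r5c1=5.
Step 19. [r2c3∈{6}] r2c3's peers cover all but 6. So r2c3=6.
Step 20. [r2c6∈{5}] r2c6 has the single candidate 5. So r2c6=5.
Step 21. [r1c5∈{2}] nothing but 2 survives at r1c5 ⇒ r1c5=2.
Step 22. [r3c4∈{2}] r3c4 is down to just 2 ⇒ r3c4=2.

Answer: 3 5 4 1 2 6 / 1 2 6 4 3 5 / 4 6 3 2 5 1 / 2 1 5 6 4 3 / 5 4 1 3 6 2 / 6 3 2 5 1 4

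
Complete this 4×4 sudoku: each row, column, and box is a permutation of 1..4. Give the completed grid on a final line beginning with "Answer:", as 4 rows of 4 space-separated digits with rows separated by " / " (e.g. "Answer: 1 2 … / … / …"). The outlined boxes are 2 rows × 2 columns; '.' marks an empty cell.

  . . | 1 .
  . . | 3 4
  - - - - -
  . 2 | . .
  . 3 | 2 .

Step 1. [r4c1∈{1,4}] row 4 places 4 nowhere but r4c1, so r4c1=4.
Step 2. [r3c1∈{1}] nothing but 1 survives at r3c1, so r3c1=1.
Step 3. [r1c1∈{2,3}] 3 has one home in row 1: r1c1, so r1c1=3.
Step 4. [r4c4∈{1}] r4c4's peers cover all but 1 ⇒ r4c4=1.
Step 5. [r3c4∈{3}] r3c4's peers cover all but 3 ⇒ r3c4=3.
Step 6. [r1c2∈{4}] only 4 remains possible at r1c2. So r1c2=4.
Step 7. [r2c1∈{2}] r2c1 is down to just 2. So r2c1=2.
Step 8. [r3c3∈{4}] only 4 remains possible at r3c3, so r3c3=4.
Step 9. [r1c4∈{2}] r1c4 has the single candidate 2. So r1c4=2.
Step 10. [r2c2∈{1}] r2c2 has the single candidate 1 ⇒ r2c2=1.

Answer: 3 4 1 2 / 2 1 3 4 / 1 2 4 3 / 4 3 2 1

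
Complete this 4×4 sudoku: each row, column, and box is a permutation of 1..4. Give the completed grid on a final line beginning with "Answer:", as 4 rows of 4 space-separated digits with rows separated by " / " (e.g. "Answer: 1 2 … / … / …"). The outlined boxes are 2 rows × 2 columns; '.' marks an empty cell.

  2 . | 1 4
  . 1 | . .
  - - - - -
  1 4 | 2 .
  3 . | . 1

Step 1. [r3c4∈{3}] only 3 remains possible at r3c4, so r3c4=3.
Step 2. [r2c4∈{2}] only 2 remains possible at r2c4, so r2c4=2.
Step 3. [r1c2∈{3}] r1c2's peers cover all but 3. So r1c2=3.
Step 4. [r2c3∈{3}] r2c3 has the single candidate 3, so r2c3=3.
Step 5. [r4c3∈{4}] r4c3 has the single candidate 4, so r4c3=4.
Step 6. [r4c2∈{2}] only 2 remains possible at r4c2. So r4c2=2.
Step 7. [r2c1∈{4}] r2c1 has the single candidate 4 ⇒ r2c1=4.

Answer: 2 3 1 4 / 4 1 3 2 / 1 4 2 3 / 3 2 4 1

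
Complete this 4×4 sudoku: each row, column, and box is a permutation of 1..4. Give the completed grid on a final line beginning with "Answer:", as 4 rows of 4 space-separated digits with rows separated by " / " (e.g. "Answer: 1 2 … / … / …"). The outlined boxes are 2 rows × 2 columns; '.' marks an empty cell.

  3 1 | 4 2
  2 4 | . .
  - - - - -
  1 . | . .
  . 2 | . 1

Step 1. [r4c3∈{3}] r4c3's peers cover all but 3, so r4c3=3.
Step 2. [r3c3∈{2}] r3c3 is down to just 2, so r3c3=2.
Step 3. [r3c4∈{4}] r3c4 is down to just 4. So r3c4=4.
Step 4. [r2c4∈{3}] nothing but 3 survives at r2c4. So r2c4=3.
Step 5. [r2c3∈{1}] r2c3 has the single candidate 1. So r2c3=1.
Step 6. [r4c1∈{4}] r4c1 has the single candidate 4, so r4c1=4.
Step 7. [r3c2∈{3}] nothing but 3 survives at r3c2. So r3c2=3.

Answer: 3 1 4 2 / 2 4 1 3 / 1 3 2 4 / 4 2 3 1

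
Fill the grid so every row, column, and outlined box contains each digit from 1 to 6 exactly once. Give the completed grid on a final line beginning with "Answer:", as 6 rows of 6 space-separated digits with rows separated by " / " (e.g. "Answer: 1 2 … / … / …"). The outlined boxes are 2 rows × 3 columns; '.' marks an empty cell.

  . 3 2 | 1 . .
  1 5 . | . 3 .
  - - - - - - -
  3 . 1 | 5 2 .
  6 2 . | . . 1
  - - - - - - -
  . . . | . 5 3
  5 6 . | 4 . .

Step 1. [r1c1∈{4}] only 4 remains possible at r1c1 ⇒ r1c1=4.
Step 2. [r2c6∈{2,4,6}] r2c6 is the only open cell in row 2 admitting 4 ⇒ r2c6=4.
Step 3. [r2c4∈{2,6}] across row 2, 2 lands solely at r2c4. So r2c4=2.
Step 4. [r3c2∈{4}] r3c2 has the single candidate 4. So r3c2=4.
Step 5. [r1c6∈{5,6}] row 1 places 5 nowhere but r1c6. So r1c6=5.
Step 6. [r4c3∈{5}] r4c3 has the single candidate 5. So r4c3=5.
Step 7. [r5c4∈{6}] nothing but 6 survives at r5c4 ⇒ r5c4=6.
Step 8. [r5c1∈{2}] r5c1's peers cover all but 2, so r5c1=2.
Step 9. [r4c5∈{4}] only 4 remains possible at r4c5. So r4c5=4.
Step 10. [r3c6∈{6}] nothing but 6 survives at r3c6, so r3c6=6.
Step 11. [r5c3∈{4}] only 4 remains possible at r5c3, so r5c3=4.
Step 12. [r6c5∈{1}] r6c5 is down to just 1, so r6c5=1.
Step 13. [r4c4∈{3}] r4c4's peers cover all but 3 ⇒ r4c4=3.
Step 14. [r6c3∈{3}] r6c3 has the single candidate 3 ⇒ r6c3=3.
Step 15. [r1c5∈{6}] r1c5 has the single candidate 6 ⇒ r1c5=6.
Step 16. [r2c3∈{6}] only 6 remains possible at r2c3. So r2c3=6.
Step 17. [r6c6∈{2}] nothing but 2 survives at r6c6. So r6c6=2.
Step 18. [r5c2∈{1}] r5c2 is down to just 1. So r5c2=1.

Answer: 4 3 2 1 6 5 / 1 5 6 2 3 4 / 3 4 1 5 2 6 / 6 2 5 3 4 1 / 2 1 4 6 5 3 / 5 6 3 4 1 2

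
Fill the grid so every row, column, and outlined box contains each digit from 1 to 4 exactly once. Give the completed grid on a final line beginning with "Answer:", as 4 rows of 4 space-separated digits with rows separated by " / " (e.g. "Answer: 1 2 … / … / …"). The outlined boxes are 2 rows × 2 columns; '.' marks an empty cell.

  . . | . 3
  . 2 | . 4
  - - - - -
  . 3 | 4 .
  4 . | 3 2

Step 1. [r1c1∈{1}] r1c1 is down to just 1. So r1c1=1.
Step 2. [r2c3∈{1}] nothing but 1 survives at r2c3. So r2c3=1.
Step 3. [r2c1∈{3}] r2c1 is down to just 3. So r2c1=3.
Step 4. [r1c2∈{4}] r1c2 has the single candidate 4. So r1c2=4.
Step 5. [r3c4∈{1}] nothing but 1 survives at r3c4, so r3c4=1.
Step 6. [r1c3∈{2}] only 2 remains possible at r1c3 ⇒ r1c3=2.
Step 7. [r4c2∈{1}] r4c2 has the single candidate 1 ⇒ r4c2=1.
Step 8. [r3c1∈{2}] r3c1 has the single candidate 2, so r3c1=2.

Answer: 1 4 2 3 / 3 2 1 4 / 2 3 4 1 / 4 1 3 2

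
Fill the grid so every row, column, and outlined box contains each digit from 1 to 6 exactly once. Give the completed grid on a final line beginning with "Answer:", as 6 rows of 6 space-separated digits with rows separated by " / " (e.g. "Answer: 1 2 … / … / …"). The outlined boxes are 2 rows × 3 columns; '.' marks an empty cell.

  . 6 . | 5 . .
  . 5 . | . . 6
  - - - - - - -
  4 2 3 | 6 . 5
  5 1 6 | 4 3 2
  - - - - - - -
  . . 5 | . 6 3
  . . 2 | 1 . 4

Step 1. [r1c6∈{1}] r1c6 is down to just 1 ⇒ r1c6=1.
Step 2. [r1c1∈{2,3}] r1c1 is the only open cell in row 1 admitting 3 ⇒ r1c1=3.
Step 3. [r2c1∈{1,2}] r2c1 is the only open cell in col 1 admitting 2. So r2c1=2.
Step 4. [r1c3∈{4}] nothing but 4 survives at r1c3, so r1c3=4.
Step 5. [r5c4∈{2}] only 2 remains possible at r5c4. So r5c4=2.
Step 6. [r6c5∈{5}] r6c5 is down to just 5 ⇒ r6c5=5.
Step 7. [r2c5∈{4}] r2c5 has the single candidate 4. So r2c5=4.
Step 8. [r2c3∈{1}] nothing but 1 survives at r2c3 ⇒ r2c3=1.
Step 9. [r5c1∈{1}] r5c1's peers cover all but 1, so r5c1=1.
Step 10. [r3c5∈{1}] r3c5 is down to just 1. So r3c5=1.
Step 11. [r5c2∈{4}] nothing but 4 survives at r5c2 ⇒ r5c2=4.
Step 12. [r2c4∈{3}] r2c4 has the single candidate 3. So r2c4=3.
Step 13. [r6c2∈{3}] nothing but 3 survives at r6c2 ⇒ r6c2=3.
Step 14. [r6c1∈{6}] only 6 remains possible at r6c1. So r6c1=6.
Step 15. [r1c5∈{2}] only 2 remains possible at r1c5 ⇒ r1c5=2.

Answer: 3 6 4 5 2 1 / 2 5 1 3 4 6 / 4 2 3 6 1 5 / 5 1 6 4 3 2 / 1 4 5 2 6 3 / 6 3 2 1 5 4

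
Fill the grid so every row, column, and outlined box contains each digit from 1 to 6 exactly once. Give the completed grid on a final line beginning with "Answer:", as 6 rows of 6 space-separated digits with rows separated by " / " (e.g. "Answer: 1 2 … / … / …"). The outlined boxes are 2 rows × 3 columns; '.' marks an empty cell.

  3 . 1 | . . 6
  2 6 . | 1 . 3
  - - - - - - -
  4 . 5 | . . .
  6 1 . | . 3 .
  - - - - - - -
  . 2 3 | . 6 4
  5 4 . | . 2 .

Step 1. [r1c4∈{2,4,5}] row 1 places 2 nowhere but r1c4 ⇒ r1c4=2.
Step 2. [r2c5∈{4,5}] in row 2, 5 fits only at r2c5 ⇒ r2c5=5.
Step 3. [r3c6∈{1,2}] across row 3, 2 lands solely at r3c6. So r3c6=2.
Step 4. [r4c4∈{4,5}] 4 has one home in row 4: r4c4, so r4c4=4.
Step 5. [r5c1∈{1}] r5c1's peers cover all but 1 ⇒ r5c1=1.
Step 6. [r3c5∈{1}] r3c5 has the single candidate 1, so r3c5=1.
Step 7. [r3c2∈{3}] r3c2 is down to just 3, so r3c2=3.
Step 8. [r4c3∈{2}] r4c3 has the single candidate 2. So r4c3=2.
Step 9. [r5c4∈{5}] r5c4 has the single candidate 5, so r5c4=5.
Step 10. [r4c6∈{5}] only 5 remains possible at r4c6. So r4c6=5.
Step 11. [r6c6∈{1}] nothing but 1 survives at r6c6, so r6c6=1.
Step 12. [r6c4∈{3}] only 3 remains possible at r6c4. So r6c4=3.
Step 13. [r2c3∈{4}] r2c3's peers cover all but 4, so r2c3=4.
Step 14. [r1c2∈{5}] r1c2's peers cover all but 5 ⇒ r1c2=5.
Step 15. [r1c5∈{4}] nothing but 4 survives at r1c5, so r1c5=4.
Step 16. [r6c3∈{6}] r6c3 has the single candidate 6. So r6c3=6.
Step 17. [r3c4∈{6}] nothing but 6 survives at r3c4. So r3c4=6.

Answer: 3 5 1 2 4 6 / 2 6 4 1 5 3 / 4 3 5 6 1 2 / 6 1 2 4 3 5 / 1 2 3 5 6 4 / 5 4 6 3 2 1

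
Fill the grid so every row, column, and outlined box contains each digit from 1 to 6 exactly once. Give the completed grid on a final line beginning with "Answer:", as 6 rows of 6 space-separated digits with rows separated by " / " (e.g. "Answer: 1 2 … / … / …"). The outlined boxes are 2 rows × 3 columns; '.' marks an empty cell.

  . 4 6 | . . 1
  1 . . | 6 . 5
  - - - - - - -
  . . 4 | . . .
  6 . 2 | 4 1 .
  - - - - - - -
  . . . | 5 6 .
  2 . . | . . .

Step 1. [r4c6∈{3}] only 3 remains possible at r4c6 ⇒ r4c6=3.
Step 2. [r2c3∈{3}] r2c3 is down to just 3. So r2c3=3.
Step 3. [r3c2∈{1,3,5}] row 3 places 1 nowhere but r3c2. So r3c2=1.
Step 4. [r3c4∈{2}] only 2 remains possible at r3c4. So r3c4=2.
Step 5. [r1c4∈{3}] nothing but 3 survives at r1c4. So r1c4=3.
Step 6. [r2c5∈{2,4}] row 2 places 4 nowhere but r2c5. So r2c5=4.
Step 7. [r3c1∈{3,5}] across row 3, 3 lands solely at r3c1 ⇒ r3c1=3.
Step 8. [r6c2∈{3,5,6}] in row 6, 6 fits only at r6c2, so r6c2=6.
Step 9. [r6c3∈{1,5}] across row 6, 5 lands solely at r6c3 ⇒ r6c3=5.
Step 10. [r5c1∈{4}] only 4 remains possible at r5c1 ⇒ r5c1=4.
Step 11. [r5c3∈{1}] r5c3 is down to just 1 ⇒ r5c3=1.
Step 12. [r2c2∈{2}] r2c2's peers cover all but 2. So r2c2=2.
Step 13. [r6c4∈{1}] only 1 remains possible at r6c4 ⇒ r6c4=1.
Step 14. [r6c5∈{3}] r6c5 has the single candidate 3. So r6c5=3.
Step 15. [r1c5∈{2}] only 2 remains possible at r1c5, so r1c5=2.
Step 16. [r3c6∈{6}] r3c6's peers cover all but 6. So r3c6=6.
Step 17. [r1c1∈{5}] nothing but 5 survives at r1c1. So r1c1=5.
Step 18. [r6c6∈{4}] r6c6 is down to just 4, so r6c6=4.
Step 19. [r4c2∈{5}] r4c2 is down to just 5, so r4c2=5.
Step 20. [r3c5∈{5}] nothing but 5 survives at r3c5, so r3c5=5.
Step 21. [r5c2∈{3}] r5c2 is down to just 3, so r5c2=3.
Step 22. [r5c6∈{2}] nothing but 2 survives at r5c6. So r5c6=2.

Answer: 5 4 6 3 2 1 / 1 2 3 6 4 5 / 3 1 4 2 5 6 / 6 5 2 4 1 3 / 4 3 1 5 6 2 / 2 6 5 1 3 4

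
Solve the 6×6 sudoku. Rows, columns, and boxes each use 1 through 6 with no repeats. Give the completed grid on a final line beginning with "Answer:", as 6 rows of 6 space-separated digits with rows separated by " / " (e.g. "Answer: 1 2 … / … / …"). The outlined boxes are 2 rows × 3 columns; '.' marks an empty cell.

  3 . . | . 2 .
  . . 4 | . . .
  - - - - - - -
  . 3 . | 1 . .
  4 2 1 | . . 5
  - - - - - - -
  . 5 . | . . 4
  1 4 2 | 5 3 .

Step 1. [r4c5∈{6}] r4c5 is down to just 6, so r4c5=6.
Step 2. [r5c1∈{6}] r5c1 is down to just 6 ⇒ r5c1=6.
Step 3. [r1c3∈{5,6}] in row 1, 5 fits only at r1c3. So r1c3=5.
Step 4. [r2c6∈{1,3,6}] across col 6, 3 lands solely at r2c6, so r2c6=3.
Step 5. [r2c4∈{6}] r2c4's peers cover all but 6. So r2c4=6.
Step 6. [r2c2∈{1}] r2c2's peers cover all but 1, so r2c2=1.
Step 7. [r3c3∈{6}] only 6 remains possible at r3c3. So r3c3=6.
Step 8. [r1c6∈{1}] r1c6 has the single candidate 1 ⇒ r1c6=1.
Step 9. [r5c3∈{3}] r5c3's peers cover all but 3. So r5c3=3.
Step 10. [r3c5∈{4}] only 4 remains possible at r3c5. So r3c5=4.
Step 11. [r2c1∈{2}] r2c1 has the single candidate 2. So r2c1=2.
Step 12. [r5c5∈{1}] r5c5 has the single candidate 1. So r5c5=1.
Step 13. [r4c4∈{3}] nothing but 3 survives at r4c4, so r4c4=3.
Step 14. [r2c5∈{5}] r2c5 is down to just 5 ⇒ r2c5=5.
Step 15. [r3c6∈{2}] r3c6's peers cover all but 2, so r3c6=2.
Step 16. [r5c4∈{2}] r5c4's peers cover all but 2, so r5c4=2.
Step 17. [r3c1∈{5}] r3c1 has the single candidate 5, so r3c1=5.
Step 18. [r6c6∈{6}] r6c6's peers cover all but 6 ⇒ r6c6=6.
Step 19. [r1c2∈{6}] r1c2's peers cover all but 6, so r1c2=6.
Step 20. [r1c4∈{4}] r1c4 has the single candidate 4, so r1c4=4.

Answer: 3 6 5 4 2 1 / 2 1 4 6 5 3 / 5 3 6 1 4 2 / 4 2 1 3 6 5 / 6 5 3 2 1 4 / 1 4 2 5 3 6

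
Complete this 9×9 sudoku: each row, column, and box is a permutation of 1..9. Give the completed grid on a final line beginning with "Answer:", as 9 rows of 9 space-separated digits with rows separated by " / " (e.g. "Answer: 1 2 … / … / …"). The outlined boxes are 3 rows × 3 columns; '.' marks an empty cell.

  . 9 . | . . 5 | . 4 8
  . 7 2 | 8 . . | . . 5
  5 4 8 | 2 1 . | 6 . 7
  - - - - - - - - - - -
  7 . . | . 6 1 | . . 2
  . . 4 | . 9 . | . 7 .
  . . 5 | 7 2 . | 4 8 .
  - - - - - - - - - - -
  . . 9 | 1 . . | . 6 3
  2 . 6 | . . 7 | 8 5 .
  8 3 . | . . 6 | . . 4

Step 1. [r4c3∈{3}] r4c3's peers cover all but 3 ⇒ r4c3=3.
Step 2. [r5c7∈{1,3,5}] 3 has one home in box 6: r5c7, so r5c7=3.
Step 3. [r2c1∈{1,3,6}] row 2 places 6 nowhere but r2c1. So r2c1=6.
Step 4. [r5c1∈{1}] only 1 remains possible at r5c1, so r5c1=1.
Step 5. [r4c8∈{9}] only 9 remains possible at r4c8. So r4c8=9.
Step 6. [r8c9∈{1,9}] 9 has one home in col 9: r8c9. So r8c9=9.
Step 7. [r7c5∈{4,5,8}] 8 has one home in col 5: r7c5. So r7c5=8.
Step 8. [r1c7∈{1,2}] 2 has one home in row 1: r1c7, so r1c7=2.
Step 9. [r4c4∈{4,5}] in row 4, 4 fits only at r4c4, so r4c4=4.
Step 10. [r8c5∈{3,4}] across row 8, 4 lands solely at r8c5. So r8c5=4.
Step 11. [r2c5∈{3}] nothing but 3 survives at r2c5 ⇒ r2c5=3.
Step 12. [r2c7∈{1,9}] col 7 places 9 nowhere but r2c7, so r2c7=9.
Step 13. [r9c7∈{1,7}] col 7 places 1 nowhere but r9c7 ⇒ r9c7=1.
Step 14. [r5c9∈{6}] nothing but 6 survives at r5c9 ⇒ r5c9=6.
Step 15. [r4c2∈{8}] r4c2's peers cover all but 8, so r4c2=8.
Step 16. [r9c4∈{5,9}] r9c4 is the only open cell in row 9 admitting 9. So r9c4=9.
Step 17. [r7c6∈{2}] r7c6's peers cover all but 2 ⇒ r7c6=2.
Step 18. [r7c7∈{7}] r7c7 is down to just 7, so r7c7=7.
Step 19. [r2c8∈{1}] r2c8 has the single candidate 1, so r2c8=1.
Step 20. [r6c2∈{6}] r6c2 is down to just 6. So r6c2=6.
Step 21. [r3c6∈{9}] only 9 remains possible at r3c6. So r3c6=9.
Step 22. [r9c5∈{5}] r9c5's peers cover all but 5. So r9c5=5.
Step 23. [r4c7∈{5}] only 5 remains possible at r4c7. So r4c7=5.
Step 24. [r1c5∈{7}] r1c5 is down to just 7, so r1c5=7.
Step 25. [r3c8∈{3}] r3c8 is down to just 3 ⇒ r3c8=3.
Step 26. [r5c4∈{5}] r5c4 has the single candidate 5. So r5c4=5.
Step 27. [r1c4∈{6}] r1c4's peers cover all but 6. So r1c4=6.
Step 28. [r6c1∈{9}] r6c1 has the single candidate 9 ⇒ r6c1=9.
Step 29. [r8c4∈{3}] r8c4 is down to just 3. So r8c4=3.
Step 30. [r5c2∈{2}] r5c2's peers cover all but 2. So r5c2=2.
Step 31. [r6c6∈{3}] r6c6's peers cover all but 3 ⇒ r6c6=3.
Step 32. [r6c9∈{1}] r6c9's peers cover all but 1. So r6c9=1.
Step 33. [r9c3∈{7}] r9c3's peers cover all but 7 ⇒ r9c3=7.
Step 34. [r7c2∈{5}] only 5 remains possible at r7c2. So r7c2=5.
Step 35. [r1c3∈{1}] r1c3's peers cover all but 1 ⇒ r1c3=1.
Step 36. [r9c8∈{2}] only 2 remains possible at r9c8, so r9c8=2.
Step 37. [r7c1∈{4}] only 4 remains possible at r7c1. So r7c1=4.
Step 38. [r2c6∈{4}] only 4 remains possible at r2c6, so r2c6=4.
Step 39. [r1c1∈{3}] r1c1's peers cover all but 3. So r1c1=3.
Step 40. [r5c6∈{8}] r5c6 has the single candidate 8, so r5c6=8.
Step 41. [r8c2∈{1}] r8c2 is down to just 1. So r8c2=1.

Answer: 3 9 1 6 7 5 2 4 8 / 6 7 2 8 3 4 9 1 5 / 5 4 8 2 1 9 6 3 7 / 7 8 3 4 6 1 5 9 2 / 1 2 4 5 9 8 3 7 6 / 9 6 5 7 2 3 4 8 1 / 4 5 9 1 8 2 7 6 3 / 2 1 6 3 4 7 8 5 9 / 8 3 7 9 5 6 1 2 4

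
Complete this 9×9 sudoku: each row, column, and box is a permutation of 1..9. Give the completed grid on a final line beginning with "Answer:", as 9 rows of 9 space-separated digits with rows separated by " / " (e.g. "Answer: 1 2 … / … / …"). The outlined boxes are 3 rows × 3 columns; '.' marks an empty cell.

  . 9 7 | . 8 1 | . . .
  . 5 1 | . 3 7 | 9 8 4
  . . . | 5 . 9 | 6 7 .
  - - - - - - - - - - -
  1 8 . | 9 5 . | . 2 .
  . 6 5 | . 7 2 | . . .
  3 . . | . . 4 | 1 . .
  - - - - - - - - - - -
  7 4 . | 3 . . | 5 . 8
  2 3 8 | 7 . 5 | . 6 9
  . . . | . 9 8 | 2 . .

Step 1. [r5c9∈{3}] r5c9's peers cover all but 3 ⇒ r5c9=3.
Step 2. [r6c5∈{6}] only 6 remains possible at r6c5, so r6c5=6.
Step 3. [r3c2∈{2}] r3c2's peers cover all but 2. So r3c2=2.
Step 4. [r8c7∈{4}] nothing but 4 survives at r8c7. So r8c7=4.
Step 5. [r7c8∈{1}] nothing but 1 survives at r7c8, so r7c8=1.
Step 6. [r5c1∈{4,9}] 9 has one home in col 1: r5c1 ⇒ r5c1=9.
Step 7. [r2c1∈{6}] nothing but 6 survives at r2c1. So r2c1=6.
Step 8. [r1c4∈{2,4,6}] r1c4 is the only open cell in row 1 admitting 6, so r1c4=6.
Step 9. [r3c5∈{4}] nothing but 4 survives at r3c5. So r3c5=4.
Step 10. [r9c9∈{7}] r9c9's peers cover all but 7. So r9c9=7.
Step 11. [r5c4∈{1,8}] in row 5, 1 fits only at r5c4, so r5c4=1.
Step 12. [r6c9∈{5}] r6c9's peers cover all but 5, so r6c9=5.
Step 13. [r7c6∈{6}] only 6 remains possible at r7c6. So r7c6=6.
Step 14. [r1c8∈{3,5}] r1c8 is the only open cell in row 1 admitting 5. So r1c8=5.
Step 15. [r9c2∈{1}] only 1 remains possible at r9c2 ⇒ r9c2=1.
Step 16. [r7c3∈{9}] r7c3 has the single candidate 9, so r7c3=9.
Step 17. [r4c7∈{7}] only 7 remains possible at r4c7. So r4c7=7.
Step 18. [r9c1∈{5}] nothing but 5 survives at r9c1 ⇒ r9c1=5.
Step 19. [r3c3∈{3}] r3c3 has the single candidate 3, so r3c3=3.
Step 20. [r3c1∈{8}] only 8 remains possible at r3c1, so r3c1=8.
Step 21. [r6c3∈{2}] nothing but 2 survives at r6c3. So r6c3=2.
Step 22. [r1c9∈{2}] r1c9's peers cover all but 2, so r1c9=2.
Step 23. [r1c7∈{3}] r1c7's peers cover all but 3, so r1c7=3.
Step 24. [r4c9∈{6}] only 6 remains possible at r4c9, so r4c9=6.
Step 25. [r2c4∈{2}] r2c4's peers cover all but 2, so r2c4=2.
Step 26. [r7c5∈{2}] r7c5 has the single candidate 2 ⇒ r7c5=2.
Step 27. [r5c8∈{4}] r5c8 is down to just 4, so r5c8=4.
Step 28. [r9c4∈{4}] nothing but 4 survives at r9c4 ⇒ r9c4=4.
Step 29. [r6c4∈{8}] r6c4 has the single candidate 8, so r6c4=8.
Step 30. [r1c1∈{4}] r1c1 is down to just 4. So r1c1=4.
Step 31. [r5c7∈{8}] only 8 remains possible at r5c7, so r5c7=8.
Step 32. [r3c9∈{1}] nothing but 1 survives at r3c9. So r3c9=1.
Step 33. [r6c8∈{9}] r6c8 has the single candidate 9 ⇒ r6c8=9.
Step 34. [r6c2∈{7}] r6c2 has the single candidate 7, so r6c2=7.
Step 35. [r9c8∈{3}] r9c8 is down to just 3 ⇒ r9c8=3.
Step 36. [r9c3∈{6}] r9c3's peers cover all but 6, so r9c3=6.
Step 37. [r4c6∈{3}] r4c6 is down to just 3, so r4c6=3.
Step 38. [r4c3∈{4}] r4c3 is down to just 4 ⇒ r4c3=4.
Step 39. [r8c5∈{1}] r8c5's peers cover all but 1 ⇒ r8c5=1.

Answer: 4 9 7 6 8 1 3 5 2 / 6 5 1 2 3 7 9 8 4 / 8 2 3 5 4 9 6 7 1 / 1 8 4 9 5 3 7 2 6 / 9 6 5 1 7 2 8 4 3 / 3 7 2 8 6 4 1 9 5 / 7 4 9 3 2 6 5 1 8 / 2 3 8 7 1 5 4 6 9 / 5 1 6 4 9 8 2 3 7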